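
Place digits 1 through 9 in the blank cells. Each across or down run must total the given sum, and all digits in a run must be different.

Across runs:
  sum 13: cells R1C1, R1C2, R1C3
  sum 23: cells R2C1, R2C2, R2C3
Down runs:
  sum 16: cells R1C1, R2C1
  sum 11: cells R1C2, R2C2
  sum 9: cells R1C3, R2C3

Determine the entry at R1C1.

7

23 in 3 cells must be {6,8,9}; 16 in 2 cells must be {7,9}.
The 23 across and the 16 down share only 9, so R2C1 = 9.
R1C1 = 16 − 9 = 7 completes the 16 down.
Nothing is forced directly, so branch on R2C2, whose candidates are 6 or 8. If R2C2 = 8: then R1C2 would have to be in {1,2,4,5} for the 13 across but in {3} for the 11 down — contradiction. So R2C2 = 6.
R1C2 = 11 − 6 = 5 completes the 11 down.
R1C3 = 13 − 12 = 1 completes the 13 across.
R2C3 = 23 − 15 = 8 completes the 23 across.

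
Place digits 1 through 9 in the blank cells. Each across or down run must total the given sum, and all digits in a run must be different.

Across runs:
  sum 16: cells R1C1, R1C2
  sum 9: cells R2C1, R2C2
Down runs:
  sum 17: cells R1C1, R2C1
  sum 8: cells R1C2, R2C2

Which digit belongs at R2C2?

1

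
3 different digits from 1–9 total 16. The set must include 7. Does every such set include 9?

No

Counterexample: {1,7,8} sums to 16 under that restriction without using 9.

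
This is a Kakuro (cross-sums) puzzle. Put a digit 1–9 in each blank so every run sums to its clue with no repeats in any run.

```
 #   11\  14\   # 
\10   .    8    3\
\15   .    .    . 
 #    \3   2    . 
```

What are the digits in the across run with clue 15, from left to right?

3 in 2 cells must be {1,2}.
R1C1 = 10 − 8 = 2 completes the 10 across.
R2C1 = 11 − 2 = 9 completes the 11 down.
R2C2 = 14 − 10 = 4 completes the 14 down.
R2C3 = 15 − 13 = 2 completes the 15 across.
R3C3 = 3 − 2 = 1 completes the 3 across.

9 4 2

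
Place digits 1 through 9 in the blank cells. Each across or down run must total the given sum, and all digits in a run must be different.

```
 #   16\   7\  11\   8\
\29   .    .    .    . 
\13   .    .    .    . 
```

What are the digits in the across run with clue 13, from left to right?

29 in 4 cells must be {5,7,8,9}; 16 in 2 cells must be {7,9}.
Only 5 fits R1C2 under both its across sum 29 and down sum 7.
Given what's placed, R1C4 must be 7 to fit the 29 across and 8 down.
Intersecting the 13 across with the 16 down forces R2C1 = 7.
R2C2 = 7 − 5 = 2 completes the 7 down.
Given what's placed, R2C3 must be 3 to fit the 13 across and 11 down.
R2C4 = 13 − 12 = 1 completes the 13 across.

7 2 3 1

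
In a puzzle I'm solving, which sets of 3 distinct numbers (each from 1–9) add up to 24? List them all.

{7,8,9}

3 distinct digits from 1–9 sum between 6 and 24.
Only one set works: {7,8,9}.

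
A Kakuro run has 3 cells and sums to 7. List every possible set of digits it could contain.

3 distinct digits from 1–9 sum between 6 and 24.
Only one set works: {1,2,4}.

{1,2,4}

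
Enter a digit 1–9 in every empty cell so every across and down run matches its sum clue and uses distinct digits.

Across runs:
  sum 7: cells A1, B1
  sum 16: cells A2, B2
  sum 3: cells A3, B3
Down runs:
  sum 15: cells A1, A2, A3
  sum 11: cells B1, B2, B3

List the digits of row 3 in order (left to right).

2 1

16 in 2 cells must be {7,9}; 3 in 2 cells must be {1,2}.
The 16 across and the 11 down share only 7, so B2 = 7.
Given what's placed, B3 must be 1 to fit the 3 across and 11 down.
B1 = 11 − 8 = 3 completes the 11 down.
A2 = 16 − 7 = 9 completes the 16 across.
A3 = 3 − 1 = 2 completes the 3 across.
A1 = 7 − 3 = 4 completes the 7 across.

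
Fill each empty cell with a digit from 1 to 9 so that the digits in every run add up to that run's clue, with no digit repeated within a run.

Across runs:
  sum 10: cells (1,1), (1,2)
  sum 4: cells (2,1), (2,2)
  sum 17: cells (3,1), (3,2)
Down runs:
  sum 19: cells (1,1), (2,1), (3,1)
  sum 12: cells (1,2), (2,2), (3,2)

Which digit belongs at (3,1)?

9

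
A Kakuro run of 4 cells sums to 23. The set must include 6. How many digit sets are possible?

4 distinct digits from 1–9 sum between 10 and 30.
Keeping only sets containing 6.
Enumerating: {1,6,7,9}, {2,6,7,8}, {3,5,6,9}, {4,5,6,8}.

4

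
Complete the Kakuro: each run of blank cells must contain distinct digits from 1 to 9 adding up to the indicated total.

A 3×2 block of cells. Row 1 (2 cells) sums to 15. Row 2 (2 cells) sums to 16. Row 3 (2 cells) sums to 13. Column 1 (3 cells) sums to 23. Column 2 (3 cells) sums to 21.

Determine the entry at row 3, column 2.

16 in 2 cells must be {7,9}; 23 in 3 cells must be {6,8,9}.
The 16 across and the 23 down share only 9, so (2,1) = 9.
(2,2) = 16 − 9 = 7 completes the 16 across.
Nothing is forced directly, so branch on (1,1), whose candidates are 6 or 8. If (1,1) = 8: then (1,2) would have to be in {7} for the 15 across but in {5,6,8,9} for the 21 down — contradiction. So (1,1) = 6.
(1,2) = 15 − 6 = 9 completes the 15 across.
(3,1) = 23 − 15 = 8 completes the 23 down.
(3,2) = 13 − 8 = 5 completes the 13 across.

5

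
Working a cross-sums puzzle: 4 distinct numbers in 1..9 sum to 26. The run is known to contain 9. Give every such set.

{2,7,8,9}; {3,6,8,9}; {4,5,8,9}; {4,6,7,9}

4 distinct digits from 1–9 sum between 10 and 30.
Keeping only sets containing 9.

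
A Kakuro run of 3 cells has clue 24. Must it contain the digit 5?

No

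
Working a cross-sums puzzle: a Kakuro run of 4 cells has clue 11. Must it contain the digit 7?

The only way to make 11 from 4 distinct digits is {1,2,3,5}, which does not contain 7.

No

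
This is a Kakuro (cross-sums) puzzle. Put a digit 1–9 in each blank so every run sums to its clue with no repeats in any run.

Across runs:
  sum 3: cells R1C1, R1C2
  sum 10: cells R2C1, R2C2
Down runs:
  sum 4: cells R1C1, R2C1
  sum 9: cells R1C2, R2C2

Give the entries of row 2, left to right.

3 in 2 cells must be {1,2}; 4 in 2 cells must be {1,3}.
The 3 across and the 4 down share only 1, so R1C1 = 1.
R1C2 = 3 − 1 = 2 completes the 3 across.
R2C1 = 4 − 1 = 3 completes the 4 down.
R2C2 = 10 − 3 = 7 completes the 10 across.

3 7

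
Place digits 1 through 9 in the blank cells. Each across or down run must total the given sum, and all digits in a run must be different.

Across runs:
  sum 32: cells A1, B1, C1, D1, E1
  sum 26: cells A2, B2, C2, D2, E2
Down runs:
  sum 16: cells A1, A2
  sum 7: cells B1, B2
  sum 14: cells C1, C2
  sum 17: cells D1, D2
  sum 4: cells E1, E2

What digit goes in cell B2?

2

16 in 2 cells must be {7,9}; 17 in 2 cells must be {8,9}; 4 in 2 cells must be {1,3}.
Only 3 fits E1 under both its across sum 32 and down sum 4.
E2 = 4 − 3 = 1 completes the 4 down.
Given what's placed, B1 must be 5 to fit the 32 across and 7 down.
B2 = 7 − 5 = 2 completes the 7 down.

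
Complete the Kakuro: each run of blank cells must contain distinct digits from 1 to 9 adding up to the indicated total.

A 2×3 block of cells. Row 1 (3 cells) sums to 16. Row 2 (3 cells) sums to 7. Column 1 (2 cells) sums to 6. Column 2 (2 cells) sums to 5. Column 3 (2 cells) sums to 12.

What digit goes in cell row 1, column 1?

7 in 3 cells must be {1,2,4}.
The 7 across and the 12 down share only 4, so (2,3) = 4.
(1,3) = 12 − 4 = 8 completes the 12 down.
Nothing is forced directly, so branch on (2,1), whose candidates are 1 or 2. If (2,1) = 2: then (1,1) would have to be in {1,2,3,5,6,7} for the 16 across but in {4} for the 6 down — contradiction. So (2,1) = 1.
(1,1) = 6 − 1 = 5 completes the 6 down.
(1,2) = 16 − 13 = 3 completes the 16 across.
(2,2) = 7 − 5 = 2 completes the 7 across.

5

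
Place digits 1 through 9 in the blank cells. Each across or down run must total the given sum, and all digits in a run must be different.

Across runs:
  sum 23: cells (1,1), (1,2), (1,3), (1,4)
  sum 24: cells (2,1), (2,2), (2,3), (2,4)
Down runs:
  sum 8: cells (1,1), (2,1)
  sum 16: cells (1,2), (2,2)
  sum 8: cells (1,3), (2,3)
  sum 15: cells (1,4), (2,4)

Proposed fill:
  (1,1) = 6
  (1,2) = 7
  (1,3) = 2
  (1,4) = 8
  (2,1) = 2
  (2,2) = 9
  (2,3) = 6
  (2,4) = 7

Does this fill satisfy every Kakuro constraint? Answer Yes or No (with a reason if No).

Yes

Across: 6+7+2+8=23; 2+9+6+7=24. Down: 6+2=8; 7+9=16; 2+6=8; 8+7=15. No digit repeats within any run.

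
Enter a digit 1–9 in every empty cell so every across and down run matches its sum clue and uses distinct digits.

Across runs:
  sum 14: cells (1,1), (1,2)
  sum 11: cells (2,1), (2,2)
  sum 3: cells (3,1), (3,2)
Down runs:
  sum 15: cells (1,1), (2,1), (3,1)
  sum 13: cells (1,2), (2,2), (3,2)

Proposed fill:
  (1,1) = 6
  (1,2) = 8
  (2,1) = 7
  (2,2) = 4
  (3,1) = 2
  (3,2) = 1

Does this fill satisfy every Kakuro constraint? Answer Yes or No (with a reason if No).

Yes

Across: 6+8=14; 7+4=11; 2+1=3. Down: 6+7+2=15; 8+4+1=13. No digit repeats within any run.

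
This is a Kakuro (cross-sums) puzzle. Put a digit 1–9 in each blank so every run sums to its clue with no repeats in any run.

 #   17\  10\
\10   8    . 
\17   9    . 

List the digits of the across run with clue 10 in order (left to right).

8 2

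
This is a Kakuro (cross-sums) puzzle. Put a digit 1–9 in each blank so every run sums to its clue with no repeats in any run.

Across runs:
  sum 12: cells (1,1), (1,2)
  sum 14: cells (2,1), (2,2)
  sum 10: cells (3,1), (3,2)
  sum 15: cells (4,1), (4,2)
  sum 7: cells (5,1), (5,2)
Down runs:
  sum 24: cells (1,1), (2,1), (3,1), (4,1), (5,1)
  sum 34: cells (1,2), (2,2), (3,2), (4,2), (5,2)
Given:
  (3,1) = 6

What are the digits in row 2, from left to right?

34 in 5 cells must be {4,6,7,8,9}.
(3,2) = 10 − 6 = 4 completes the 10 across.
(5,2) = 6: the only remaining digit allowed by both the 7 across and the 34 down.
(5,1) = 7 − 6 = 1 completes the 7 across.
Nothing is forced directly, so branch on (2,2), whose candidates are 8 or 9. If (2,2) = 8: then (2,1) would have to be in {6} for the 14 across but in {2,3,4,5,7,8,9} for the 24 down — contradiction. So (2,2) = 9.
(2,1) = 14 − 9 = 5 completes the 14 across.

5 9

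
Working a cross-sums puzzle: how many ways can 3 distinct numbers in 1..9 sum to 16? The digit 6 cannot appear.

5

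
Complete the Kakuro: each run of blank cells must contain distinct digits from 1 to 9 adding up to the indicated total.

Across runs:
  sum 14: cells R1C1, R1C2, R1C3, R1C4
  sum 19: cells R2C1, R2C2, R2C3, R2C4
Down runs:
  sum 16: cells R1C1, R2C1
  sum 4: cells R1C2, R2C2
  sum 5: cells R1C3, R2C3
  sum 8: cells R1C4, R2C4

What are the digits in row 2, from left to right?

9, 3, 1, 6

16 in 2 cells must be {7,9}; 4 in 2 cells must be {1,3}.
Only 7 fits R1C1 under both its across sum 14 and down sum 16.
Given what's placed, R1C2 must be 1 to fit the 14 across and 4 down.
R1C4 = 2: the only remaining digit allowed by both the 14 across and the 8 down.
R2C1 = 16 − 7 = 9 completes the 16 down.
R2C2 = 4 − 1 = 3 completes the 4 down.
R2C4 = 8 − 2 = 6 completes the 8 down.
R1C3 = 14 − 10 = 4 completes the 14 across.
R2C3 = 19 − 18 = 1 completes the 19 across.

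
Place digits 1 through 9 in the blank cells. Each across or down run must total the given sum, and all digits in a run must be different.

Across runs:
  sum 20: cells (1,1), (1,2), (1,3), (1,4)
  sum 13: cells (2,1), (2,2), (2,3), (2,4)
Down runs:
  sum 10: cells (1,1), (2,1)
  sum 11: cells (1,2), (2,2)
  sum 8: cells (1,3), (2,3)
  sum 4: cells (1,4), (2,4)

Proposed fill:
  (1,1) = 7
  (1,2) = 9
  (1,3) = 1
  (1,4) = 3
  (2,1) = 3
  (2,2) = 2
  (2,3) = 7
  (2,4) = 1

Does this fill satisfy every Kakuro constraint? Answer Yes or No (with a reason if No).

Yes

Across: 7+9+1+3=20; 3+2+7+1=13. Down: 7+3=10; 9+2=11; 1+7=8; 3+1=4. No digit repeats within any run.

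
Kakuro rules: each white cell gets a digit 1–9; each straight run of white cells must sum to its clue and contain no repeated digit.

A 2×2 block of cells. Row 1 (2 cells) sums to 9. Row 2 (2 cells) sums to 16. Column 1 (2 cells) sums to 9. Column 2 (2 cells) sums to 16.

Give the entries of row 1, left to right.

16 in 2 cells must be {7,9}.
The 9 across and the 16 down share only 7, so (1,2) = 7.
The 16 across and the 9 down share only 7, so (2,1) = 7.
(2,2) = 16 − 7 = 9 completes the 16 across.
(1,1) = 9 − 7 = 2 completes the 9 across.

2, 7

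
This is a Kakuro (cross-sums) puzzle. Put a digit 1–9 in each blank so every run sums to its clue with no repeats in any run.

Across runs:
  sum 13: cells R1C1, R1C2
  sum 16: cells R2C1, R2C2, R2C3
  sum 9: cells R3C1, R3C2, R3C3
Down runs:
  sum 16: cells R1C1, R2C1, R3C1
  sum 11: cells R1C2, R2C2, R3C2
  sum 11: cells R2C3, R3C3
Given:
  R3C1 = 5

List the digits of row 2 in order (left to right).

Given what's placed, R3C3 must be 3 to fit the 9 across and 11 down.
R2C3 = 11 − 3 = 8 completes the 11 down.
R3C2 = 9 − 8 = 1 completes the 9 across.
Nothing is forced directly, so branch on R2C1, whose candidates are 2 or 3 or 7. If R2C1 = 3: that forces R1C1 = 8, after which R1C2 would have to be in {5} for the 13 across but in {2,3,4,6,7,8} for the 11 down — contradiction. If R2C1 = 7: that forces R1C1 = 4, after which R1C2 would have to be in {9} for the 13 across but in {2,3,4,6,7,8} for the 11 down — contradiction. So R2C1 = 2.
R1C1 = 16 − 7 = 9 completes the 16 down.
R1C2 = 13 − 9 = 4 completes the 13 across.
R2C2 = 16 − 10 = 6 completes the 16 across.

2 6 8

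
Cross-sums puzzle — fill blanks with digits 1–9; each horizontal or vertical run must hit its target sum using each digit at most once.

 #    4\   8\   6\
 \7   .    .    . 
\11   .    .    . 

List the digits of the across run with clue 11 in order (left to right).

7 in 3 cells must be {1,2,4}; 4 in 2 cells must be {1,3}.
The 7 across and the 4 down share only 1, so R1C1 = 1.
Given what's placed, R1C2 must be 2 to fit the 7 across and 8 down.
R1C3 = 7 − 3 = 4 completes the 7 across.
R2C1 = 4 − 1 = 3 completes the 4 down.
R2C2 = 8 − 2 = 6 completes the 8 down.
R2C3 = 11 − 9 = 2 completes the 11 across.

3, 6, 2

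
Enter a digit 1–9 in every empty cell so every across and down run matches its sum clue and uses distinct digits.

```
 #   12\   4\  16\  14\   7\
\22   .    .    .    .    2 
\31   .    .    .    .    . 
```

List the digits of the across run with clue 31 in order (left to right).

8 3 9 6 5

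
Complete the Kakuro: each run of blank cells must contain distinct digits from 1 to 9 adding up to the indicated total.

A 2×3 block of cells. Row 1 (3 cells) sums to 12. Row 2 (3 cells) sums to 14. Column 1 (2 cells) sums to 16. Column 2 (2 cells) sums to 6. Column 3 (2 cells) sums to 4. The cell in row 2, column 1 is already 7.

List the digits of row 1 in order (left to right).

9 2 1

16 in 2 cells must be {7,9}; 4 in 2 cells must be {1,3}.
(1,1) = 16 − 7 = 9 completes the 16 down.
Given what's placed, (1,3) must be 1 to fit the 12 across and 4 down.
(2,3) = 4 − 1 = 3 completes the 4 down.
(1,2) = 12 − 10 = 2 completes the 12 across.
(2,2) = 14 − 10 = 4 completes the 14 across.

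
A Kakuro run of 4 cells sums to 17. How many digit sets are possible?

9

4 distinct digits from 1–9 sum between 10 and 30.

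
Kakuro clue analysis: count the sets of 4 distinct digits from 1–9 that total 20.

12

4 distinct digits from 1–9 sum between 10 and 30.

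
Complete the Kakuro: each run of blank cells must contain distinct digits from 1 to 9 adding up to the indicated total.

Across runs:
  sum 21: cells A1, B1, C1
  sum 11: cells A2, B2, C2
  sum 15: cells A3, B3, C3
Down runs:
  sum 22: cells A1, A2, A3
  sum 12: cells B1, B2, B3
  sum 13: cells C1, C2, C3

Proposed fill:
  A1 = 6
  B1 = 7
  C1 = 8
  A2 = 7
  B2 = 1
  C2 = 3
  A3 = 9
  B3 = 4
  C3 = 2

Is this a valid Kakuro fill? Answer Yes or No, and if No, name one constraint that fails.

Across: 6+7+8=21; 7+1+3=11; 9+4+2=15. Down: 6+7+9=22; 7+1+4=12; 8+3+2=13. No digit repeats within any run.

Yes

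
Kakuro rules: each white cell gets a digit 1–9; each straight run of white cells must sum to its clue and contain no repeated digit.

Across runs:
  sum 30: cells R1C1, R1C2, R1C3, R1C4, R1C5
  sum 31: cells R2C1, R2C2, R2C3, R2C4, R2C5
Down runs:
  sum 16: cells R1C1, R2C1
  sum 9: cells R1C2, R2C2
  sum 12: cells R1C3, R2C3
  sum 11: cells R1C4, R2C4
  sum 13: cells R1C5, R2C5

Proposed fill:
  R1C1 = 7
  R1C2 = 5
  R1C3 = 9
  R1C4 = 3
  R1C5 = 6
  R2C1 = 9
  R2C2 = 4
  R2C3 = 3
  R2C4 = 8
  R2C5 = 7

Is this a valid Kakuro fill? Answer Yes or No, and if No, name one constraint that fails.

Yes

Across: 7+5+9+3+6=30; 9+4+3+8+7=31. Down: 7+9=16; 5+4=9; 9+3=12; 3+8=11; 6+7=13. No digit repeats within any run.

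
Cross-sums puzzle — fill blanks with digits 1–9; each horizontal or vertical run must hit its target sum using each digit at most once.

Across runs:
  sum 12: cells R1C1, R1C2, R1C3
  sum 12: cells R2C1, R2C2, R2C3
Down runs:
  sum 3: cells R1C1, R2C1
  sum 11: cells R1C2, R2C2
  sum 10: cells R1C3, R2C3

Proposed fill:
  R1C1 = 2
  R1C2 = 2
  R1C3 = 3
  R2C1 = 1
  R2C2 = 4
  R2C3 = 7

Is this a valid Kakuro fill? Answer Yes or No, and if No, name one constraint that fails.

No — the across run R1C1–R1C3 sums to 7, not 12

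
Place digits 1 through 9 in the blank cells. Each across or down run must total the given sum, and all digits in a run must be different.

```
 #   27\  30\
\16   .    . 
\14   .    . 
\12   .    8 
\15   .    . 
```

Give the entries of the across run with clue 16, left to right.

16 in 2 cells must be {7,9}; 30 in 4 cells must be {6,7,8,9}.
R3C1 = 12 − 8 = 4 completes the 12 across.
R1C1 = 9: the only remaining digit allowed by both the 16 across and the 27 down.
R1C2 = 16 − 9 = 7 completes the 16 across.
Nothing is forced directly, so branch on R2C1, whose candidates are 6 or 8. If R2C1 = 6: then R2C2 would have to be in {8} for the 14 across but in {6,9} for the 30 down — contradiction. So R2C1 = 8.
R2C2 = 14 − 8 = 6 completes the 14 across.
R4C1 = 27 − 21 = 6 completes the 27 down.
R4C2 = 15 − 6 = 9 completes the 15 across.

9, 7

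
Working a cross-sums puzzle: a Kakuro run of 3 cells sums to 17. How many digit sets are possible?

3 distinct digits from 1–9 sum between 6 and 24.

7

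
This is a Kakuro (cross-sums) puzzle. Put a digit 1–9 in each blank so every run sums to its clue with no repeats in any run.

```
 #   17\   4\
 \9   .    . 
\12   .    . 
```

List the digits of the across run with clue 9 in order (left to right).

8 1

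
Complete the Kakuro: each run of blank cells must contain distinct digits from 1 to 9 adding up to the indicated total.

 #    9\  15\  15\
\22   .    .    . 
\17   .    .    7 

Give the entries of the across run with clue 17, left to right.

R1C3 = 15 − 7 = 8 completes the 15 down.
Given what's placed, R1C1 must be 5 to fit the 22 across and 9 down.
R1C2 = 22 − 13 = 9 completes the 22 across.
R2C1 = 9 − 5 = 4 completes the 9 down.
R2C2 = 17 − 11 = 6 completes the 17 across.

4, 6, 7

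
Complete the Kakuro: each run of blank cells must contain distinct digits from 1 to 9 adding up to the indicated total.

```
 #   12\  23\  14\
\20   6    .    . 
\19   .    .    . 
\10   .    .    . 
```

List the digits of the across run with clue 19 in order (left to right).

5 8 6

23 in 3 cells must be {6,8,9}.
Given what's placed, R1C2 must be 9 to fit the 20 across and 23 down.
R1C3 = 20 − 15 = 5 completes the 20 across.
R3C2 = 6: the only remaining digit allowed by both the 10 across and the 23 down.
R2C2 = 23 − 15 = 8 completes the 23 down.
Given what's placed, R3C1 must be 1 to fit the 10 across and 12 down.
R3C3 = 10 − 7 = 3 completes the 10 across.
R2C1 = 12 − 7 = 5 completes the 12 down.
R2C3 = 19 − 13 = 6 completes the 19 across.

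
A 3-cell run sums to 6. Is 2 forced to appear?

Yes

The only way to make 6 from 3 distinct digits is {1,2,3}, which contains 2.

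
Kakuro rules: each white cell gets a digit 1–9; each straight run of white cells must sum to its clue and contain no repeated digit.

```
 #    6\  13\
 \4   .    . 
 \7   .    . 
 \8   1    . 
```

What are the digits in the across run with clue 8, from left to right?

1 7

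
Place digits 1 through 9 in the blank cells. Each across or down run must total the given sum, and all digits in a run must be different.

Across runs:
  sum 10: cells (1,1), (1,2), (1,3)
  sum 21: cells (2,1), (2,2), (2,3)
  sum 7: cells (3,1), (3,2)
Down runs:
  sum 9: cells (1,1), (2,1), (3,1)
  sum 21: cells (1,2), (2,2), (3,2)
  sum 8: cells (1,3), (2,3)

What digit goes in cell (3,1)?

1

Nothing is forced directly, so branch on (2,3), whose candidates are 5 or 6 or 7. If (2,3) = 5: that forces (1,3) = 3, after which (2,1) would have to be in {7,9} for the 21 across but in {1,2,3,4,5,6} for the 9 down — contradiction. If (2,3) = 6: that forces (1,3) = 2, after which (2,1) would have to be in {7,8} for the 21 across but in {1,2,3,4,5,6} for the 9 down — contradiction. So (2,3) = 7.
(1,3) = 8 − 7 = 1 completes the 8 down.
Nothing is forced directly, so branch on (2,1), whose candidates are 5 or 6. If (2,1) = 5: that forces (1,1) = 3, (1,2) = 6, after which (2,2) would have to be in {9} for the 21 across but in {7,8} for the 21 down — contradiction. So (2,1) = 6.
(1,1) = 2: the only remaining digit allowed by both the 10 across and the 9 down.
(1,2) = 10 − 3 = 7 completes the 10 across.
(2,2) = 21 − 13 = 8 completes the 21 across.
(3,1) = 9 − 8 = 1 completes the 9 down.
(3,2) = 7 − 1 = 6 completes the 7 across.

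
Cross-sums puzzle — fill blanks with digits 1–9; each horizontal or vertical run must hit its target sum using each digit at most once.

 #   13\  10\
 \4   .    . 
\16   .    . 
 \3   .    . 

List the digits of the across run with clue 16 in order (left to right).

9 7

4 in 2 cells must be {1,3}; 16 in 2 cells must be {7,9}; 3 in 2 cells must be {1,2}.
The 16 across and the 10 down share only 7, so R2C2 = 7.
Given what's placed, R1C2 must be 1 to fit the 4 across and 10 down.
R2C1 = 16 − 7 = 9 completes the 16 across.
R3C1 = 1: the only remaining digit allowed by both the 3 across and the 13 down.
R3C2 = 3 − 1 = 2 completes the 3 across.
R1C1 = 4 − 1 = 3 completes the 4 across.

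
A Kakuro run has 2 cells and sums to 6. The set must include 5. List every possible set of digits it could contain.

2 distinct digits from 1–9 sum between 3 and 17.
Keeping only sets containing 5.
Only one set works: {1,5}.

{1,5}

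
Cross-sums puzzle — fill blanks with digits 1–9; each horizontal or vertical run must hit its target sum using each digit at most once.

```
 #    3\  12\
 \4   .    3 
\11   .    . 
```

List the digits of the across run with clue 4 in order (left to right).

1 3

4 in 2 cells must be {1,3}; 3 in 2 cells must be {1,2}.
R1C1 = 4 − 3 = 1 completes the 4 across.
R2C1 = 3 − 1 = 2 completes the 3 down.
R2C2 = 11 − 2 = 9 completes the 11 across.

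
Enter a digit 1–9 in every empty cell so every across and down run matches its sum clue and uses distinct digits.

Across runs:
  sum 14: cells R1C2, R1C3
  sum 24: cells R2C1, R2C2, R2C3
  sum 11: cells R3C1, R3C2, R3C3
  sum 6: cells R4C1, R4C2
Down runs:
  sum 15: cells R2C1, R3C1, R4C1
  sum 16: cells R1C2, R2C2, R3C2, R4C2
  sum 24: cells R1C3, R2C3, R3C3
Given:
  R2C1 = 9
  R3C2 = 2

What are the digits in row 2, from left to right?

24 in 3 cells must be {7,8,9}.
Given what's placed, R3C3 must be 8 to fit the 11 across and 24 down.
Given what's placed, R1C3 must be 9 to fit the 14 across and 24 down.
R2C3 = 24 − 17 = 7 completes the 24 down.
R3C1 = 11 − 10 = 1 completes the 11 across.
R4C1 = 15 − 10 = 5 completes the 15 down.
R4C2 = 6 − 5 = 1 completes the 6 across.
R1C2 = 14 − 9 = 5 completes the 14 across.
R2C2 = 24 − 16 = 8 completes the 24 across.

9 8 7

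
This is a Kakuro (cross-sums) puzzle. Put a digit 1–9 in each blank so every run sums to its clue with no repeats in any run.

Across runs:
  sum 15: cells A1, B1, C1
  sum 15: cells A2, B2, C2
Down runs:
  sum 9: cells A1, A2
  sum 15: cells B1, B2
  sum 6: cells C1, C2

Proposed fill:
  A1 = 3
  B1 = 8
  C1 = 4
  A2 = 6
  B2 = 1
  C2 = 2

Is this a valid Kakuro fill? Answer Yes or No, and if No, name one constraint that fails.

No — the down run B1–B2 sums to 9, not 15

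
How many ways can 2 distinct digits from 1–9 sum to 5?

2 distinct digits from 1–9 sum between 3 and 17.
Enumerating: {1,4}, {2,3}.

2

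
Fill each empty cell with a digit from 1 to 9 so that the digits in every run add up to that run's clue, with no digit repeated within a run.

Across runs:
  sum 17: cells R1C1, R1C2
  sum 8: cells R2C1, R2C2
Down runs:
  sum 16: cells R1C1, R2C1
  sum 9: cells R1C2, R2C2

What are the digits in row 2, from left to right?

17 in 2 cells must be {8,9}; 16 in 2 cells must be {7,9}.
The 17 across and the 16 down share only 9, so R1C1 = 9.
R1C2 = 17 − 9 = 8 completes the 17 across.
R2C1 = 16 − 9 = 7 completes the 16 down.
R2C2 = 8 − 7 = 1 completes the 8 across.

7 1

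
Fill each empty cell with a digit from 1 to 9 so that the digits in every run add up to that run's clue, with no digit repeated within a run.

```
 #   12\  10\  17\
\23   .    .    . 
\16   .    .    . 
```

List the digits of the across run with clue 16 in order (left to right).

3, 4, 9

23 in 3 cells must be {6,8,9}; 17 in 2 cells must be {8,9}.
Nothing is forced directly, so branch on R1C1, whose candidates are 8 or 9. If R1C1 = 8: that forces R1C3 = 9, R2C1 = 4, after which R2C3 would have to be in {3,5,7,9} for the 16 across but in {8} for the 17 down — contradiction. So R1C1 = 9.
Given what's placed, R1C3 must be 8 to fit the 23 across and 17 down.
R2C1 = 12 − 9 = 3 completes the 12 down.
R2C3 = 17 − 8 = 9 completes the 17 down.
R1C2 = 23 − 17 = 6 completes the 23 across.
R2C2 = 16 − 12 = 4 completes the 16 across.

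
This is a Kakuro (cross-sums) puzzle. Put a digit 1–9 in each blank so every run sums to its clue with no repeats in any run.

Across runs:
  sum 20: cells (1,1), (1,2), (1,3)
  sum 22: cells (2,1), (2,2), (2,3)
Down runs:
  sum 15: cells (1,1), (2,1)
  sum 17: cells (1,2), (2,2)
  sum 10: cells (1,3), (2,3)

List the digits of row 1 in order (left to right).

9 8 3

17 in 2 cells must be {8,9}.
Nothing is forced directly, so branch on (1,2), whose candidates are 8 or 9. If (1,2) = 9: that forces (2,2) = 8, (2,3) = 9, after which (1,3) would have to be in {3,4,5,6,7,8} for the 20 across but in {1} for the 10 down — contradiction. So (1,2) = 8.
(2,2) = 17 − 8 = 9 completes the 17 down.
Nothing is forced directly, so branch on (1,1), whose candidates are 7 or 9. If (1,1) = 7: then (1,3) would have to be in {5} for the 20 across but in {1,2,3,4,6,7,8,9} for the 10 down — contradiction. So (1,1) = 9.
(1,3) = 20 − 17 = 3 completes the 20 across.
(2,1) = 15 − 9 = 6 completes the 15 down.
(2,3) = 22 − 15 = 7 completes the 22 across.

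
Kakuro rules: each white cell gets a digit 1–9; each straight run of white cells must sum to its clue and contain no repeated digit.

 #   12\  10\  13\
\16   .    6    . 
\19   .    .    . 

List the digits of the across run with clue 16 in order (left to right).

R2C2 = 10 − 6 = 4 completes the 10 down.
Nothing is forced directly, so branch on R1C3, whose candidates are 7 or 8 or 9. If R1C3 = 8: then R1C1 would have to be in {2} for the 16 across but in {3,4,5,7,8,9} for the 12 down — contradiction. If R1C3 = 9: then R1C1 would have to be in {1} for the 16 across but in {3,4,5,7,8,9} for the 12 down — contradiction. So R1C3 = 7.
R1C1 = 16 − 13 = 3 completes the 16 across.
R2C1 = 12 − 3 = 9 completes the 12 down.
R2C3 = 19 − 13 = 6 completes the 19 across.

3, 6, 7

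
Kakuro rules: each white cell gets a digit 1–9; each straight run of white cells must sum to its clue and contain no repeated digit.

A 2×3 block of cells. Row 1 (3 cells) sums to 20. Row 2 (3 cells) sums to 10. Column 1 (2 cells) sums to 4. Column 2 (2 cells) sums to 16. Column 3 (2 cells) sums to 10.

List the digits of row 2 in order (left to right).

4 in 2 cells must be {1,3}; 16 in 2 cells must be {7,9}.
The 20 across and the 4 down share only 3, so (1,1) = 3.
Given what's placed, (1,2) must be 9 to fit the 20 across and 16 down.
(1,3) = 20 − 12 = 8 completes the 20 across.
(2,1) = 4 − 3 = 1 completes the 4 down.
(2,2) = 16 − 9 = 7 completes the 16 down.
(2,3) = 10 − 8 = 2 completes the 10 across.

1 7 2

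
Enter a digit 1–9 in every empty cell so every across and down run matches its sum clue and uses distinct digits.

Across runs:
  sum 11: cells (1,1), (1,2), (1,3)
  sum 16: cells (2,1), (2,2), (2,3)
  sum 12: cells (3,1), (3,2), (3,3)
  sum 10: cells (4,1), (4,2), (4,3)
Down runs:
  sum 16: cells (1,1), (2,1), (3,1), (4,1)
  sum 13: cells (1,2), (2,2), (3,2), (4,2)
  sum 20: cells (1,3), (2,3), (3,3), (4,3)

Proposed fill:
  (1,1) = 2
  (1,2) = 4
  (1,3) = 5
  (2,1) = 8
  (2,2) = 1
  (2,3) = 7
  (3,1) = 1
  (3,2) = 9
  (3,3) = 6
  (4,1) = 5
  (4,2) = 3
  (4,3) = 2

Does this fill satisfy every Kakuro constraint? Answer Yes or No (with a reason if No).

No — the across run (3,1)–(3,3) sums to 16, not 12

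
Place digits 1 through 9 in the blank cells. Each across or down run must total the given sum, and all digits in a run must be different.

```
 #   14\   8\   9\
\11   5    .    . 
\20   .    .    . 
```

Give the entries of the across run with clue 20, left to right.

9 6 5

Given what's placed, R1C2 must be 2 to fit the 11 across and 8 down.
R1C3 = 11 − 7 = 4 completes the 11 across.
R2C1 = 14 − 5 = 9 completes the 14 down.
R2C2 = 8 − 2 = 6 completes the 8 down.
R2C3 = 20 − 15 = 5 completes the 20 across.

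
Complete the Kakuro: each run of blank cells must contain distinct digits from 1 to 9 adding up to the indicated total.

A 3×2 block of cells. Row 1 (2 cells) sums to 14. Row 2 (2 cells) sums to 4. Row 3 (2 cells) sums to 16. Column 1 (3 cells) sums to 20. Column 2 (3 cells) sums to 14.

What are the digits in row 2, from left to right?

3, 1

4 in 2 cells must be {1,3}; 16 in 2 cells must be {7,9}.
The 4 across and the 20 down share only 3, so (2,1) = 3.
(2,2) = 4 − 3 = 1 completes the 4 across.
Given what's placed, (3,1) must be 9 to fit the 16 across and 20 down.
(3,2) = 16 − 9 = 7 completes the 16 across.
(1,1) = 20 − 12 = 8 completes the 20 down.
(1,2) = 14 − 8 = 6 completes the 14 across.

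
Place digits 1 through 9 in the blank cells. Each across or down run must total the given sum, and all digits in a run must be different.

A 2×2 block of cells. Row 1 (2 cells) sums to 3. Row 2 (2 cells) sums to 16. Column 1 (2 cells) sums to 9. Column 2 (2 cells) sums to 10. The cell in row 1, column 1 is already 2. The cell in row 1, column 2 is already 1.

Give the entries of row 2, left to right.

7 9

3 in 2 cells must be {1,2}; 16 in 2 cells must be {7,9}.
(2,1) = 9 − 2 = 7 completes the 9 down.
(2,2) = 16 − 7 = 9 completes the 16 across.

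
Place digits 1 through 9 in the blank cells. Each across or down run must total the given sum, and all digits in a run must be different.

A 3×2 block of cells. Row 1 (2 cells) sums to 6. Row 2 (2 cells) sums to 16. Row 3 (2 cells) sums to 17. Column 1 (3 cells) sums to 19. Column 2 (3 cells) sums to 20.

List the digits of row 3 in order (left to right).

16 in 2 cells must be {7,9}; 17 in 2 cells must be {8,9}.
Nothing is forced directly, so branch on (1,2), whose candidates are 4 or 5. If (1,2) = 5: then (1,1) would have to be in {1} for the 6 across but in {2,3,4,5,6,7,8,9} for the 19 down — contradiction. So (1,2) = 4.
(1,1) = 6 − 4 = 2 completes the 6 across.
Given what's placed, (2,1) must be 9 to fit the 16 across and 19 down.
(2,2) = 16 − 9 = 7 completes the 16 across.
(3,1) = 19 − 11 = 8 completes the 19 down.
(3,2) = 17 − 8 = 9 completes the 17 across.

8 9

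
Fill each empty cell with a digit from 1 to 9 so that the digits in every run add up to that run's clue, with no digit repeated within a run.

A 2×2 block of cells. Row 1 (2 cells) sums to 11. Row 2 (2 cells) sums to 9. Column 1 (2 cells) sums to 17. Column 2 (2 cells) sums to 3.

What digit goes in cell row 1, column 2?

17 in 2 cells must be {8,9}; 3 in 2 cells must be {1,2}.
The 11 across and the 3 down share only 2, so (1,2) = 2.
The 9 across and the 17 down share only 8, so (2,1) = 8.
(2,2) = 9 − 8 = 1 completes the 9 across.
(1,1) = 11 − 2 = 9 completes the 11 across.

2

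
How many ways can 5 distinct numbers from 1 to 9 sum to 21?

8

5 distinct digits from 1–9 sum between 15 and 35.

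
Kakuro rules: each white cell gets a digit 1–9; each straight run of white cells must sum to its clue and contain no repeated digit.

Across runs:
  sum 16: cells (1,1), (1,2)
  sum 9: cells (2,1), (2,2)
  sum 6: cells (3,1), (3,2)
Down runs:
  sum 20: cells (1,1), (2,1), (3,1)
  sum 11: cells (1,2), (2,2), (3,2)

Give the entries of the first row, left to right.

16 in 2 cells must be {7,9}.
The 16 across and the 11 down share only 7, so (1,2) = 7.
Given what's placed, (3,2) must be 1 to fit the 6 across and 11 down.
(1,1) = 16 − 7 = 9 completes the 16 across.
(2,2) = 11 − 8 = 3 completes the 11 down.
(3,1) = 6 − 1 = 5 completes the 6 across.
(2,1) = 9 − 3 = 6 completes the 9 across.

9 7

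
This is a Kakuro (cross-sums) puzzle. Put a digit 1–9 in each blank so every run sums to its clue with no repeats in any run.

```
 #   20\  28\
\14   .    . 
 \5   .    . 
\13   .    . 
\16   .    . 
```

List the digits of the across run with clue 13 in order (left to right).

16 in 2 cells must be {7,9}.
Only 4 fits R2C2 under both its across sum 5 and down sum 28.
R2C1 = 5 − 4 = 1 completes the 5 across.
Nothing is forced directly, so branch on R1C2, whose candidates are 8 or 9. If R1C2 = 9: that forces R1C1 = 5, after which R4C1 would have to be in {7,9} for the 16 across but in {6,8} for the 20 down — contradiction. So R1C2 = 8.
R1C1 = 14 − 8 = 6 completes the 14 across.
R4C1 = 9: the only remaining digit allowed by both the 16 across and the 20 down.
R4C2 = 16 − 9 = 7 completes the 16 across.
R3C1 = 20 − 16 = 4 completes the 20 down.
R3C2 = 13 − 4 = 9 completes the 13 across.

4, 9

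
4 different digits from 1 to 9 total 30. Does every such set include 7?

Yes

The only way to make 30 from 4 distinct digits is {6,7,8,9}, which contains 7.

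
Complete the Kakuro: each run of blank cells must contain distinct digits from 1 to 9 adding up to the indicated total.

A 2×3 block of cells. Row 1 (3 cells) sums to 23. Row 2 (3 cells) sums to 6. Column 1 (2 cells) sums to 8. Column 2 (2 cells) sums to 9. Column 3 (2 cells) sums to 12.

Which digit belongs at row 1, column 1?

23 in 3 cells must be {6,8,9}; 6 in 3 cells must be {1,2,3}.
The 23 across and the 8 down share only 6, so (1,1) = 6.
Given what's placed, (1,2) must be 8 to fit the 23 across and 9 down.
(1,3) = 23 − 14 = 9 completes the 23 across.
(2,1) = 8 − 6 = 2 completes the 8 down.
(2,2) = 9 − 8 = 1 completes the 9 down.
(2,3) = 6 − 3 = 3 completes the 6 across.

6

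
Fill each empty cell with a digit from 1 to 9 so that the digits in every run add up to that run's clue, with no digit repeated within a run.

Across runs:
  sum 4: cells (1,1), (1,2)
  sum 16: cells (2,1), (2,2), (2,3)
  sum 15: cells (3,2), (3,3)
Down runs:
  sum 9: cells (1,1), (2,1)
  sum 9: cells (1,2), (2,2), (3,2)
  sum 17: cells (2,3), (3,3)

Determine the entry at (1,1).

3

4 in 2 cells must be {1,3}; 17 in 2 cells must be {8,9}.
The 15 across and the 9 down share only 6, so (3,2) = 6.
(3,3) = 15 − 6 = 9 completes the 15 across.
(1,2) = 1: the only remaining digit allowed by both the 4 across and the 9 down.
(2,2) = 9 − 7 = 2 completes the 9 down.
(2,3) = 17 − 9 = 8 completes the 17 down.
(1,1) = 4 − 1 = 3 completes the 4 across.
(2,1) = 16 − 10 = 6 completes the 16 across.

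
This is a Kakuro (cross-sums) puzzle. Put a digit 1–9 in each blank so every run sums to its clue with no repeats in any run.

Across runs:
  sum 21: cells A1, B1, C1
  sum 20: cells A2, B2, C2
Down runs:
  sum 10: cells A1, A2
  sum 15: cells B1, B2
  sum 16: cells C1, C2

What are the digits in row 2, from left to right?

4, 7, 9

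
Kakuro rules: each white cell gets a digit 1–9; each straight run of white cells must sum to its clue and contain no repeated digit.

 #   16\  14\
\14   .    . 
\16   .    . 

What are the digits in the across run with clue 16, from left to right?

7 9

16 in 2 cells must be {7,9}.
The 14 across and the 16 down share only 9, so R1C1 = 9.
R1C2 = 14 − 9 = 5 completes the 14 across.
R2C1 = 16 − 9 = 7 completes the 16 down.
R2C2 = 16 − 7 = 9 completes the 16 across.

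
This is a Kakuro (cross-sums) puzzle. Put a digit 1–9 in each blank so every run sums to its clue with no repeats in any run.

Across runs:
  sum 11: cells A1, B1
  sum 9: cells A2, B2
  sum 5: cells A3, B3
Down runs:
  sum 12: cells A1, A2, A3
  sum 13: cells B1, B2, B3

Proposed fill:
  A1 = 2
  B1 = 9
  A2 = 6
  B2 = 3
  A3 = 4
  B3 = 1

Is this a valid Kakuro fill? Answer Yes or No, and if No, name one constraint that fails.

Across: 2+9=11; 6+3=9; 4+1=5. Down: 2+6+4=12; 9+3+1=13. No digit repeats within any run.

Yes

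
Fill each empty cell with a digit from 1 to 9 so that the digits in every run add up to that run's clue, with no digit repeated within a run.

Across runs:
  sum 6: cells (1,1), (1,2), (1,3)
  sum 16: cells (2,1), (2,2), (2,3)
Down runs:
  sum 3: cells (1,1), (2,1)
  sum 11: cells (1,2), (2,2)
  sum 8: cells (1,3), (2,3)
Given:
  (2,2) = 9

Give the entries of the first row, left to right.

1, 2, 3

6 in 3 cells must be {1,2,3}; 3 in 2 cells must be {1,2}.
(1,2) = 11 − 9 = 2 completes the 11 down.
(1,1) = 1: the only remaining digit allowed by both the 6 across and the 3 down.
(1,3) = 6 − 3 = 3 completes the 6 across.
(2,1) = 3 − 1 = 2 completes the 3 down.
(2,3) = 16 − 11 = 5 completes the 16 across.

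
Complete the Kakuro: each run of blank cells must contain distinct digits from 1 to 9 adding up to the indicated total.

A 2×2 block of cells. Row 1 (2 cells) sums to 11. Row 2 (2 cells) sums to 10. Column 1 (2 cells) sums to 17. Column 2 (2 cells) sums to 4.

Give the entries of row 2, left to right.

17 in 2 cells must be {8,9}; 4 in 2 cells must be {1,3}.
The 11 across and the 4 down share only 3, so (1,2) = 3.
(2,2) = 4 − 3 = 1 completes the 4 down.
(1,1) = 11 − 3 = 8 completes the 11 across.
(2,1) = 10 − 1 = 9 completes the 10 across.

9, 1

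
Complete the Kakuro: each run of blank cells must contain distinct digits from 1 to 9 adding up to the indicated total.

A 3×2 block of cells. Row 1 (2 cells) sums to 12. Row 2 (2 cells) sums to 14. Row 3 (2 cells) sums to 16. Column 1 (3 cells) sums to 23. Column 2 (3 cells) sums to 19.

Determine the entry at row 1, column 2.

4

16 in 2 cells must be {7,9}; 23 in 3 cells must be {6,8,9}.
The 16 across and the 23 down share only 9, so (3,1) = 9.
(3,2) = 16 − 9 = 7 completes the 16 across.
Given what's placed, (1,1) must be 8 to fit the 12 across and 23 down.
(1,2) = 12 − 8 = 4 completes the 12 across.
(2,1) = 23 − 17 = 6 completes the 23 down.
(2,2) = 14 − 6 = 8 completes the 14 across.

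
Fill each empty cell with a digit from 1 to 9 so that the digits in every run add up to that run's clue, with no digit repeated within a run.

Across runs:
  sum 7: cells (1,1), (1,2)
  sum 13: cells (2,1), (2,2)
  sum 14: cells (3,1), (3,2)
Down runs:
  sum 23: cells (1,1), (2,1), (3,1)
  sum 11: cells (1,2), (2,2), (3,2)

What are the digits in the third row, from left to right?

23 in 3 cells must be {6,8,9}.
The 7 across and the 23 down share only 6, so (1,1) = 6.
(1,2) = 7 − 6 = 1 completes the 7 across.
Nothing is forced directly, so branch on (2,1), whose candidates are 8 or 9. If (2,1) = 8: then (2,2) would have to be in {5} for the 13 across but in {2,3,4,6,7,8} for the 11 down — contradiction. So (2,1) = 9.
(2,2) = 13 − 9 = 4 completes the 13 across.
(3,1) = 23 − 15 = 8 completes the 23 down.
(3,2) = 14 − 8 = 6 completes the 14 across.

8 6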